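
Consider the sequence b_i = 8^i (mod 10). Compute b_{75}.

2

b_0 = 1; b_1 = 8; b_2 = 4; b_3 = 2; b_4 = 6; b_5 = 8.
Since b_5 = b_1 = 8, the sequence is eventually periodic: after a pre-period of length 1 it cycles with period 4.
For i ≥ 1, b_i depends only on (i - 1) mod 4. (75 - 1) mod 4 = 2, so b_{75} = b_3 = 2.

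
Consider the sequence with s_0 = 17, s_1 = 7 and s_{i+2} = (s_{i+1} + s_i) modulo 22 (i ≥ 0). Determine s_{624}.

11

Computing terms: s_0 = 17,  s_1 = 7,  s_2 = 2,  s_3 = 9,  s_4 = 11,  s_5 = 20,  s_6 = 9,  s_7 = 7,  s_8 = 16,  s_9 = 1,  s_{10} = 17,  s_{11} = 18,  s_{12} = 13,  s_{13} = 9,  s_{14} = 0,  s_{15} = 9,  s_{16} = 9,  s_{17} = 18,  s_{18} = 5,  s_{19} = 1,  s_{20} = 6,  s_{21} = 7,  s_{22} = 13,  s_{23} = 20,  s_{24} = 11,  s_{25} = 9,  s_{26} = 20,  s_{27} = 7,  s_{28} = 5,  s_{29} = 12,  s_{30} = 17,  s_{31} = 7.
Since (s_{30}, s_{31}) = (s_0, s_1) = (17, 7) (two consecutive terms determine the rest), the sequence is periodic with period 30.
So s_{624} = s_{0 + ((624-0) mod 30)} = s_{24} = 11.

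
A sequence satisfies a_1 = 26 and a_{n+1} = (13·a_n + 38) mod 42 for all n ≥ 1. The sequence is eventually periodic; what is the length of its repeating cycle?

3

Listing terms: a_1 = 26; a_2 = 40; a_3 = 12; a_4 = 26.
Since a_4 = a_1 = 26, the sequence is periodic with period 3.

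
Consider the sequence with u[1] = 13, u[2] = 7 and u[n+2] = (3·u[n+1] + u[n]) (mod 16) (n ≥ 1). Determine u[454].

u[1] = 13; u[2] = 7; u[3] = 2; u[4] = 13; u[5] = 9; u[6] = 8; u[7] = 1; u[8] = 11; u[9] = 2; u[10] = 1; u[11] = 5; u[12] = 0; u[13] = 5; u[14] = 15; u[15] = 2; u[16] = 5; u[17] = 1; u[18] = 8; u[19] = 9; u[20] = 3; u[21] = 2; u[22] = 9; u[23] = 13; u[24] = 0; u[25] = 13; u[26] = 7.
The sequence repeats with period 24.
So u[454] = u[1 + ((454-1) mod 24)] = u[22] = 9.

9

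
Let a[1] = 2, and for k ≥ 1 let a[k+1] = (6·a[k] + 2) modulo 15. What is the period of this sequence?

5

a[1] = 2, a[2] = 14, a[3] = 11, a[4] = 8, a[5] = 5, a[6] = 2.
The sequence repeats with period 5.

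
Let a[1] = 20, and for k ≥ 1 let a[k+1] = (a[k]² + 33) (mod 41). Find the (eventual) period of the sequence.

8

Listing terms: a[1] = 20,  a[2] = 23,  a[3] = 29,  a[4] = 13,  a[5] = 38,  a[6] = 1,  a[7] = 34,  a[8] = 0,  a[9] = 33,  a[10] = 15,  a[11] = 12,  a[12] = 13.
Since a[12] = a[4] = 13, the sequence is eventually periodic: after a pre-period of length 3 it cycles with period 8.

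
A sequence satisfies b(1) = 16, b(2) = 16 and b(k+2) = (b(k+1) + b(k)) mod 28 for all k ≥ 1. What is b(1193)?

12

b(1) = 16; b(2) = 16; b(3) = 4; b(4) = 20; b(5) = 24; b(6) = 16; b(7) = 12; b(8) = 0; b(9) = 12; b(10) = 12; b(11) = 24; b(12) = 8; b(13) = 4; b(14) = 12; b(15) = 16; b(16) = 0; b(17) = 16; b(18) = 16.
Since (b(17), b(18)) = (b(1), b(2)) = (16, 16) (two consecutive terms determine the rest), the sequence is periodic with period 16.
(1193 - 1) mod 16 = 8, so b(1193) = b(9) = 12.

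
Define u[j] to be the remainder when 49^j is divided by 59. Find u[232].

Computing terms: u[1] = 49; u[2] = 41; u[3] = 3; u[4] = 29; u[5] = 5; u[6] = 9; u[7] = 28; u[8] = 15; u[9] = 27; u[10] = 25; u[11] = 45; u[12] = 22; u[13] = 16; u[14] = 17; u[15] = 7; u[16] = 48; u[17] = 51; u[18] = 21; u[19] = 26; u[20] = 35; u[21] = 4; u[22] = 19; u[23] = 46; u[24] = 12; u[25] = 57; u[26] = 20; u[27] = 36; u[28] = 53; u[29] = 1; u[30] = 49.
The sequence repeats with period 29.
(232 - 1) mod 29 = 28, so u[232] = u[29] = 1.

1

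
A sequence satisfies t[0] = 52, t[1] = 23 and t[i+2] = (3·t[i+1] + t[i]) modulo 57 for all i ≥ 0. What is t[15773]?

Listing terms: t[0] = 52,  t[1] = 23,  t[2] = 7,  t[3] = 44,  t[4] = 25,  t[5] = 5,  t[6] = 40,  t[7] = 11,  t[8] = 16,  t[9] = 2,  t[10] = 22,  t[11] = 11,  t[12] = 55,  t[13] = 5,  t[14] = 13,  t[15] = 44,  t[16] = 31,  t[17] = 23,  t[18] = 43,  t[19] = 38,  t[20] = 43,  t[21] = 53,  t[22] = 31,  t[23] = 32,  t[24] = 13,  t[25] = 14,  t[26] = 55,  t[27] = 8,  t[28] = 22,  t[29] = 17,  t[30] = 16,  t[31] = 8,  t[32] = 40,  t[33] = 14,  t[34] = 25,  t[35] = 32,  t[36] = 7,  t[37] = 53,  t[38] = 52,  t[39] = 38,  t[40] = 52,  t[41] = 23.
Since (t[40], t[41]) = (t[0], t[1]) = (52, 23) (two consecutive terms determine the rest), the sequence is periodic with period 40.
So t[15773] = t[0 + ((15773-0) mod 40)] = t[13] = 5.

5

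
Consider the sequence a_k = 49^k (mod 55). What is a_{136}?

16

a_0 = 1,  a_1 = 49,  a_2 = 36,  a_3 = 4,  a_4 = 31,  a_5 = 34,  a_6 = 16,  a_7 = 14,  a_8 = 26,  a_9 = 9,  a_{10} = 1.
Since a_{10} = a_0 = 1, the sequence is periodic with period 10.
(136 - 0) mod 10 = 6, so a_{136} = a_6 = 16.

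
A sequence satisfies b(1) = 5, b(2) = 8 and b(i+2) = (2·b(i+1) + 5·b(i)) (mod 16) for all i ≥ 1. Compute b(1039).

5

Listing terms: b(1) = 5, b(2) = 8, b(3) = 9, b(4) = 10, b(5) = 1, b(6) = 4, b(7) = 13, b(8) = 14, b(9) = 13, b(10) = 0, b(11) = 1, b(12) = 2, b(13) = 9, b(14) = 12, b(15) = 5, b(16) = 6, b(17) = 5, b(18) = 8.
Since (b(17), b(18)) = (b(1), b(2)) = (5, 8) (two consecutive terms determine the rest), the sequence is periodic with period 16.
(1039 - 1) mod 16 = 14, so b(1039) = b(15) = 5.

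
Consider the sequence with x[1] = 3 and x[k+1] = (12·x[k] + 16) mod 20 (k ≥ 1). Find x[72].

16

We have x[1] = 3; x[2] = 12; x[3] = 0; x[4] = 16; x[5] = 8; x[6] = 12.
Since x[6] = x[2] = 12, the sequence is eventually periodic: after a pre-period of length 1 it cycles with period 4.
For k ≥ 2, x[k] depends only on (k - 2) mod 4. (72 - 2) mod 4 = 2, so x[72] = x[4] = 16.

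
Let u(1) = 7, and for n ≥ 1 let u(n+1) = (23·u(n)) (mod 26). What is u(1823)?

21

We have u(1) = 7, u(2) = 5, u(3) = 11, u(4) = 19, u(5) = 21, u(6) = 15, u(7) = 7.
The sequence repeats with period 6.
So u(1823) = u(1 + ((1823-1) mod 6)) = u(5) = 21.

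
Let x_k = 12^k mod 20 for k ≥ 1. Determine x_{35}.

8

Computing terms: x_1 = 12,  x_2 = 4,  x_3 = 8,  x_4 = 16,  x_5 = 12.
The sequence repeats with period 4.
So x_{35} = x_{1 + ((35-1) mod 4)} = x_3 = 8.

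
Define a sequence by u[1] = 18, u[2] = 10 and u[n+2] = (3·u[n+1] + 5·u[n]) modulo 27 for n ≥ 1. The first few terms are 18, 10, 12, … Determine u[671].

6

We have u[1] = 18,  u[2] = 10,  u[3] = 12,  u[4] = 5,  u[5] = 21,  u[6] = 7,  u[7] = 18,  u[8] = 8,  u[9] = 6,  u[10] = 4,  u[11] = 15,  u[12] = 11,  u[13] = 0,  u[14] = 1,  u[15] = 3,  u[16] = 14,  u[17] = 3,  u[18] = 25,  u[19] = 9,  u[20] = 17,  u[21] = 15,  u[22] = 22,  u[23] = 6,  u[24] = 20,  u[25] = 9,  u[26] = 19,  u[27] = 21,  u[28] = 23,  u[29] = 12,  u[30] = 16,  u[31] = 0,  u[32] = 26,  u[33] = 24,  u[34] = 13,  u[35] = 24,  u[36] = 2,  u[37] = 18,  u[38] = 10.
Since (u[37], u[38]) = (u[1], u[2]) = (18, 10) (two consecutive terms determine the rest), the sequence is periodic with period 36.
(671 - 1) mod 36 = 22, so u[671] = u[23] = 6.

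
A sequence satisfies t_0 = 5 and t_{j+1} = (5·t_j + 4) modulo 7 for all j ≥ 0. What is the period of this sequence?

6

Computing terms: t_0 = 5, t_1 = 1, t_2 = 2, t_3 = 0, t_4 = 4, t_5 = 3, t_6 = 5.
Since t_6 = t_0 = 5, the sequence is periodic with period 6.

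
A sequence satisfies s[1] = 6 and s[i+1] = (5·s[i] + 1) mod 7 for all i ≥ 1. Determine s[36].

1

We have s[1] = 6,  s[2] = 3,  s[3] = 2,  s[4] = 4,  s[5] = 0,  s[6] = 1,  s[7] = 6.
Since s[7] = s[1] = 6, the sequence is periodic with period 6.
So s[36] = s[1 + ((36-1) mod 6)] = s[6] = 1.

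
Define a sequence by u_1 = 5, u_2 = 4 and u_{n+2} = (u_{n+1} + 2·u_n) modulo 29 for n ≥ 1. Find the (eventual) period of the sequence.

28

u_1 = 5,  u_2 = 4,  u_3 = 14,  u_4 = 22,  u_5 = 21,  u_6 = 7,  u_7 = 20,  u_8 = 5,  u_9 = 16,  u_{10} = 26,  u_{11} = 0,  u_{12} = 23,  u_{13} = 23,  u_{14} = 11,  u_{15} = 28,  u_{16} = 21,  u_{17} = 19,  u_{18} = 3,  u_{19} = 12,  u_{20} = 18,  u_{21} = 13,  u_{22} = 20,  u_{23} = 17,  u_{24} = 28,  u_{25} = 4,  u_{26} = 2,  u_{27} = 10,  u_{28} = 14,  u_{29} = 5,  u_{30} = 4.
Since (u_{29}, u_{30}) = (u_1, u_2) = (5, 4) (two consecutive terms determine the rest), the sequence is periodic with period 28.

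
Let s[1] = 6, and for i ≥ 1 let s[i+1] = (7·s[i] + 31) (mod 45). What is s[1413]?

26

Computing terms: s[1] = 6,  s[2] = 28,  s[3] = 2,  s[4] = 0,  s[5] = 31,  s[6] = 23,  s[7] = 12,  s[8] = 25,  s[9] = 26,  s[10] = 33,  s[11] = 37,  s[12] = 20,  s[13] = 36,  s[14] = 13,  s[15] = 32,  s[16] = 30,  s[17] = 16,  s[18] = 8,  s[19] = 42,  s[20] = 10,  s[21] = 11,  s[22] = 18,  s[23] = 22,  s[24] = 5,  s[25] = 21,  s[26] = 43,  s[27] = 17,  s[28] = 15,  s[29] = 1,  s[30] = 38,  s[31] = 27,  s[32] = 40,  s[33] = 41,  s[34] = 3,  s[35] = 7,  s[36] = 35,  s[37] = 6.
The sequence repeats with period 36.
So s[1413] = s[1 + ((1413-1) mod 36)] = s[9] = 26.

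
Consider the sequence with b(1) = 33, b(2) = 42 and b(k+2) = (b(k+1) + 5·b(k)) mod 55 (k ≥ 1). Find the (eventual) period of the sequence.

40

Listing terms: b(1) = 33, b(2) = 42, b(3) = 42, b(4) = 32, b(5) = 22, b(6) = 17, b(7) = 17, b(8) = 47, b(9) = 22, b(10) = 37, b(11) = 37, b(12) = 2, b(13) = 22, b(14) = 32, b(15) = 32, b(16) = 27, b(17) = 22, b(18) = 47, b(19) = 47, b(20) = 7, b(21) = 22, b(22) = 2, b(23) = 2, b(24) = 12, b(25) = 22, b(26) = 27, b(27) = 27, b(28) = 52, b(29) = 22, b(30) = 7, b(31) = 7, b(32) = 42, b(33) = 22, b(34) = 12, b(35) = 12, b(36) = 17, b(37) = 22, b(38) = 52, b(39) = 52, b(40) = 37, b(41) = 22, b(42) = 42, b(43) = 42.
Since (b(42), b(43)) = (b(2), b(3)) = (42, 42) (two consecutive terms determine the rest), the sequence is eventually periodic: after a pre-period of length 1 it cycles with period 40.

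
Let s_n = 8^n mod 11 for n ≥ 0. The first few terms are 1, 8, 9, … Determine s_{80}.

1

s_0 = 1, s_1 = 8, s_2 = 9, s_3 = 6, s_4 = 4, s_5 = 10, s_6 = 3, s_7 = 2, s_8 = 5, s_9 = 7, s_{10} = 1.
The sequence repeats with period 10.
So s_{80} = s_{0 + ((80-0) mod 10)} = s_0 = 1.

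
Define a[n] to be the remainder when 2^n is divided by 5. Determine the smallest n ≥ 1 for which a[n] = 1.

a[0] = 1,  a[1] = 2,  a[2] = 4,  a[3] = 3,  a[4] = 1.
Since a[4] = a[0] = 1, the sequence is periodic with period 4.
The value 1 next appears (with n ≥ 1) at a[4].

4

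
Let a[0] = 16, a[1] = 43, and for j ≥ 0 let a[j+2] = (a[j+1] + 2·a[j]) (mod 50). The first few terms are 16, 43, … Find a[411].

31

Listing terms: a[0] = 16; a[1] = 43; a[2] = 25; a[3] = 11; a[4] = 11; a[5] = 33; a[6] = 5; a[7] = 21; a[8] = 31; a[9] = 23; a[10] = 35; a[11] = 31; a[12] = 1; a[13] = 13; a[14] = 15; a[15] = 41; a[16] = 21; a[17] = 3; a[18] = 45; a[19] = 1; a[20] = 41; a[21] = 43; a[22] = 25.
Since (a[21], a[22]) = (a[1], a[2]) = (43, 25) (two consecutive terms determine the rest), the sequence is eventually periodic: after a pre-period of length 1 it cycles with period 20.
For j ≥ 1, a[j] depends only on (j - 1) mod 20. (411 - 1) mod 20 = 10, so a[411] = a[11] = 31.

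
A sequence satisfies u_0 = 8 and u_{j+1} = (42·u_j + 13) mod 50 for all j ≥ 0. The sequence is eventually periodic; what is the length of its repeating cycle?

20

We have u_0 = 8, u_1 = 49, u_2 = 21, u_3 = 45, u_4 = 3, u_5 = 39, u_6 = 1, u_7 = 5, u_8 = 23, u_9 = 29, u_{10} = 31, u_{11} = 15, u_{12} = 43, u_{13} = 19, u_{14} = 11, u_{15} = 25, u_{16} = 13, u_{17} = 9, u_{18} = 41, u_{19} = 35, u_{20} = 33, u_{21} = 49.
Since u_{21} = u_1 = 49, the sequence is eventually periodic: after a pre-period of length 1 it cycles with period 20.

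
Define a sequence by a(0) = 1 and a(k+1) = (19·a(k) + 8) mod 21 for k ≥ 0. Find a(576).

1

a(0) = 1, a(1) = 6, a(2) = 17, a(3) = 16, a(4) = 18, a(5) = 14, a(6) = 1.
The sequence repeats with period 6.
(576 - 0) mod 6 = 0, so a(576) = a(0) = 1.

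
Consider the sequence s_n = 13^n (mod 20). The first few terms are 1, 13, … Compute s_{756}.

1

s_0 = 1, s_1 = 13, s_2 = 9, s_3 = 17, s_4 = 1.
The sequence repeats with period 4.
So s_{756} = s_{0 + ((756-0) mod 4)} = s_0 = 1.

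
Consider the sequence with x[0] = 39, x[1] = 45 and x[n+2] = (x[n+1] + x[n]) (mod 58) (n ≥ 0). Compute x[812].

10

Listing terms: x[0] = 39,  x[1] = 45,  x[2] = 26,  x[3] = 13,  x[4] = 39,  x[5] = 52,  x[6] = 33,  x[7] = 27,  x[8] = 2,  x[9] = 29,  x[10] = 31,  x[11] = 2,  x[12] = 33,  x[13] = 35,  x[14] = 10,  x[15] = 45,  x[16] = 55,  x[17] = 42,  x[18] = 39,  x[19] = 23,  x[20] = 4,  x[21] = 27,  x[22] = 31,  x[23] = 0,  x[24] = 31,  x[25] = 31,  x[26] = 4,  x[27] = 35,  x[28] = 39,  x[29] = 16,  x[30] = 55,  x[31] = 13,  x[32] = 10,  x[33] = 23,  x[34] = 33,  x[35] = 56,  x[36] = 31,  x[37] = 29,  x[38] = 2,  x[39] = 31,  x[40] = 33,  x[41] = 6,  x[42] = 39,  x[43] = 45.
Since (x[42], x[43]) = (x[0], x[1]) = (39, 45) (two consecutive terms determine the rest), the sequence is periodic with period 42.
(812 - 0) mod 42 = 14, so x[812] = x[14] = 10.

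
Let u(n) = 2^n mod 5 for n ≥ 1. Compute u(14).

Listing terms: u(1) = 2; u(2) = 4; u(3) = 3; u(4) = 1; u(5) = 2.
The sequence repeats with period 4.
(14 - 1) mod 4 = 1, so u(14) = u(2) = 4.

4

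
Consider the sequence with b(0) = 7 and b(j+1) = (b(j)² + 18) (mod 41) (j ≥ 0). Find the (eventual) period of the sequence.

7

We have b(0) = 7,  b(1) = 26,  b(2) = 38,  b(3) = 27,  b(4) = 9,  b(5) = 17,  b(6) = 20,  b(7) = 8,  b(8) = 0,  b(9) = 18,  b(10) = 14,  b(11) = 9.
Since b(11) = b(4) = 9, the sequence is eventually periodic: after a pre-period of length 4 it cycles with period 7.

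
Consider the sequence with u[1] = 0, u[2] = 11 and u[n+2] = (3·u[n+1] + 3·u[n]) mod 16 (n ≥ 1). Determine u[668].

3

Listing terms: u[1] = 0,  u[2] = 11,  u[3] = 1,  u[4] = 4,  u[5] = 15,  u[6] = 9,  u[7] = 8,  u[8] = 3,  u[9] = 1,  u[10] = 12,  u[11] = 7,  u[12] = 9,  u[13] = 0,  u[14] = 11.
Since (u[13], u[14]) = (u[1], u[2]) = (0, 11) (two consecutive terms determine the rest), the sequence is periodic with period 12.
(668 - 1) mod 12 = 7, so u[668] = u[8] = 3.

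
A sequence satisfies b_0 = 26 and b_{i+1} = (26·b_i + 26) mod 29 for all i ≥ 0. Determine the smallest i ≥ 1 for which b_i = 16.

14

We have b_0 = 26; b_1 = 6; b_2 = 8; b_3 = 2; b_4 = 20; b_5 = 24; b_6 = 12; b_7 = 19; b_8 = 27; b_9 = 3; b_{10} = 17; b_{11} = 4; b_{12} = 14; b_{13} = 13; b_{14} = 16; b_{15} = 7; b_{16} = 5; b_{17} = 11; b_{18} = 22; b_{19} = 18; b_{20} = 1; b_{21} = 23; b_{22} = 15; b_{23} = 10; b_{24} = 25; b_{25} = 9; b_{26} = 28; b_{27} = 0; b_{28} = 26.
Since b_{28} = b_0 = 26, the sequence is periodic with period 28.
The value 16 first appears (with i ≥ 1) at b_{14}.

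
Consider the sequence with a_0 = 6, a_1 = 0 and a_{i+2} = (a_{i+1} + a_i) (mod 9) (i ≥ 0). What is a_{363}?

6

a_0 = 6,  a_1 = 0,  a_2 = 6,  a_3 = 6,  a_4 = 3,  a_5 = 0,  a_6 = 3,  a_7 = 3,  a_8 = 6,  a_9 = 0.
Since (a_8, a_9) = (a_0, a_1) = (6, 0) (two consecutive terms determine the rest), the sequence is periodic with period 8.
(363 - 0) mod 8 = 3, so a_{363} = a_3 = 6.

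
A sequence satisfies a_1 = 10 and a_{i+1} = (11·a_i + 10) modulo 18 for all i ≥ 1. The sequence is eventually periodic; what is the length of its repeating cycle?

Listing terms: a_1 = 10,  a_2 = 12,  a_3 = 16,  a_4 = 6,  a_5 = 4,  a_6 = 0,  a_7 = 10.
Since a_7 = a_1 = 10, the sequence is periodic with period 6.

6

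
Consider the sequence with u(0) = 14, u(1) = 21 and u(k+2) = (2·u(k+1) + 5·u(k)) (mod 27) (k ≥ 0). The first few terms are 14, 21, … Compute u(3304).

We have u(0) = 14,  u(1) = 21,  u(2) = 4,  u(3) = 5,  u(4) = 3,  u(5) = 4,  u(6) = 23,  u(7) = 12,  u(8) = 4,  u(9) = 14,  u(10) = 21.
Since (u(9), u(10)) = (u(0), u(1)) = (14, 21) (two consecutive terms determine the rest), the sequence is periodic with period 9.
(3304 - 0) mod 9 = 1, so u(3304) = u(1) = 21.

21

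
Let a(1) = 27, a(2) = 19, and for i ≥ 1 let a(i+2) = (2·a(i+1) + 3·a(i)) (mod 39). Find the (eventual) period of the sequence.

6

We have a(1) = 27, a(2) = 19, a(3) = 2, a(4) = 22, a(5) = 11, a(6) = 10, a(7) = 14, a(8) = 19, a(9) = 2.
Since (a(8), a(9)) = (a(2), a(3)) = (19, 2) (two consecutive terms determine the rest), the sequence is eventually periodic: after a pre-period of length 1 it cycles with period 6.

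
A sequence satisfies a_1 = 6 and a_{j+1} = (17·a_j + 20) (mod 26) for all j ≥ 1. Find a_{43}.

Computing terms: a_1 = 6; a_2 = 18; a_3 = 14; a_4 = 24; a_5 = 12; a_6 = 16; a_7 = 6.
Since a_7 = a_1 = 6, the sequence is periodic with period 6.
So a_{43} = a_{1 + ((43-1) mod 6)} = a_1 = 6.

6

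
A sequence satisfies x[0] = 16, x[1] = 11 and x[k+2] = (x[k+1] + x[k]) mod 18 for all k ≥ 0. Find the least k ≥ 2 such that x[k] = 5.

11

x[0] = 16; x[1] = 11; x[2] = 9; x[3] = 2; x[4] = 11; x[5] = 13; x[6] = 6; x[7] = 1; x[8] = 7; x[9] = 8; x[10] = 15; x[11] = 5; x[12] = 2; x[13] = 7; x[14] = 9; x[15] = 16; x[16] = 7; x[17] = 5; x[18] = 12; x[19] = 17; x[20] = 11; x[21] = 10; x[22] = 3; x[23] = 13; x[24] = 16; x[25] = 11.
Since (x[24], x[25]) = (x[0], x[1]) = (16, 11) (two consecutive terms determine the rest), the sequence is periodic with period 24.
The value 5 first appears (with k ≥ 2) at x[11].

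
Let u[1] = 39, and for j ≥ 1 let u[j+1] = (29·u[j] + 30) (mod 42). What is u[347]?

3

Listing terms: u[1] = 39; u[2] = 27; u[3] = 15; u[4] = 3; u[5] = 33; u[6] = 21; u[7] = 9; u[8] = 39.
The sequence repeats with period 7.
(347 - 1) mod 7 = 3, so u[347] = u[4] = 3.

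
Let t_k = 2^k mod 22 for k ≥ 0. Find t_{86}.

Listing terms: t_0 = 1,  t_1 = 2,  t_2 = 4,  t_3 = 8,  t_4 = 16,  t_5 = 10,  t_6 = 20,  t_7 = 18,  t_8 = 14,  t_9 = 6,  t_{10} = 12,  t_{11} = 2.
Since t_{11} = t_1 = 2, the sequence is eventually periodic: after a pre-period of length 1 it cycles with period 10.
For k ≥ 1, t_k depends only on (k - 1) mod 10. (86 - 1) mod 10 = 5, so t_{86} = t_6 = 20.

20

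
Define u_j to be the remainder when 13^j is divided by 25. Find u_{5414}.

14

u_0 = 1,  u_1 = 13,  u_2 = 19,  u_3 = 22,  u_4 = 11,  u_5 = 18,  u_6 = 9,  u_7 = 17,  u_8 = 21,  u_9 = 23,  u_{10} = 24,  u_{11} = 12,  u_{12} = 6,  u_{13} = 3,  u_{14} = 14,  u_{15} = 7,  u_{16} = 16,  u_{17} = 8,  u_{18} = 4,  u_{19} = 2,  u_{20} = 1.
The sequence repeats with period 20.
(5414 - 0) mod 20 = 14, so u_{5414} = u_{14} = 14.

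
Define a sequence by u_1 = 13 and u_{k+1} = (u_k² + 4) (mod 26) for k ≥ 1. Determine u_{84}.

3

Computing terms: u_1 = 13,  u_2 = 17,  u_3 = 7,  u_4 = 1,  u_5 = 5,  u_6 = 3,  u_7 = 13.
The sequence repeats with period 6.
So u_{84} = u_{1 + ((84-1) mod 6)} = u_6 = 3.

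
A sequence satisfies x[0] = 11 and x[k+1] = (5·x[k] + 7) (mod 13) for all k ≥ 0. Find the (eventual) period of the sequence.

4

We have x[0] = 11,  x[1] = 10,  x[2] = 5,  x[3] = 6,  x[4] = 11.
Since x[4] = x[0] = 11, the sequence is periodic with period 4.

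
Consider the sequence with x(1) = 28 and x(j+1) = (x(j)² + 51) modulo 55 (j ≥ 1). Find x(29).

We have x(1) = 28,  x(2) = 10,  x(3) = 41,  x(4) = 27,  x(5) = 10.
Since x(5) = x(2) = 10, the sequence is eventually periodic: after a pre-period of length 1 it cycles with period 3.
For j ≥ 2, x(j) depends only on (j - 2) mod 3. (29 - 2) mod 3 = 0, so x(29) = x(2) = 10.

10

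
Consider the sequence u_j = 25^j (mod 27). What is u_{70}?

Computing terms: u_1 = 25,  u_2 = 4,  u_3 = 19,  u_4 = 16,  u_5 = 22,  u_6 = 10,  u_7 = 7,  u_8 = 13,  u_9 = 1,  u_{10} = 25.
Since u_{10} = u_1 = 25, the sequence is periodic with period 9.
(70 - 1) mod 9 = 6, so u_{70} = u_7 = 7.

7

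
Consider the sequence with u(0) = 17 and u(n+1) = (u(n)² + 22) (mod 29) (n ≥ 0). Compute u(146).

13

Computing terms: u(0) = 17,  u(1) = 21,  u(2) = 28,  u(3) = 23,  u(4) = 0,  u(5) = 22,  u(6) = 13,  u(7) = 17.
Since u(7) = u(0) = 17, the sequence is periodic with period 7.
So u(146) = u(0 + ((146-0) mod 7)) = u(6) = 13.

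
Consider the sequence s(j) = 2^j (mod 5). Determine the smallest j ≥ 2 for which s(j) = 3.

3

Listing terms: s(1) = 2, s(2) = 4, s(3) = 3, s(4) = 1, s(5) = 2.
The sequence repeats with period 4.
The value 3 first appears (with j ≥ 2) at s(3).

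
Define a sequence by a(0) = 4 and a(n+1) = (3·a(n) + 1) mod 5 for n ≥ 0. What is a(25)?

3

Listing terms: a(0) = 4; a(1) = 3; a(2) = 0; a(3) = 1; a(4) = 4.
The sequence repeats with period 4.
So a(25) = a(0 + ((25-0) mod 4)) = a(1) = 3.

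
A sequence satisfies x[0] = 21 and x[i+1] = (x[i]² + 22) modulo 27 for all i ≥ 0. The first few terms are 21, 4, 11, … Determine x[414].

Computing terms: x[0] = 21,  x[1] = 4,  x[2] = 11,  x[3] = 8,  x[4] = 5,  x[5] = 20,  x[6] = 17,  x[7] = 14,  x[8] = 2,  x[9] = 26,  x[10] = 23,  x[11] = 11.
Since x[11] = x[2] = 11, the sequence is eventually periodic: after a pre-period of length 2 it cycles with period 9.
For i ≥ 2, x[i] depends only on (i - 2) mod 9. (414 - 2) mod 9 = 7, so x[414] = x[9] = 26.

26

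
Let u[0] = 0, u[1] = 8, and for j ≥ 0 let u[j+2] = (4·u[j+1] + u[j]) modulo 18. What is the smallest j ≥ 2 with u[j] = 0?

4

We have u[0] = 0; u[1] = 8; u[2] = 14; u[3] = 10; u[4] = 0; u[5] = 10; u[6] = 4; u[7] = 8; u[8] = 0; u[9] = 8.
The sequence repeats with period 8.
The value 0 first appears (with j ≥ 2) at u[4].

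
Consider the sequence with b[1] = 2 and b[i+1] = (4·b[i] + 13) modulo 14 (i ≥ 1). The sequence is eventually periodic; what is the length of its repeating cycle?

3

Computing terms: b[1] = 2; b[2] = 7; b[3] = 13; b[4] = 9; b[5] = 7.
Since b[5] = b[2] = 7, the sequence is eventually periodic: after a pre-period of length 1 it cycles with period 3.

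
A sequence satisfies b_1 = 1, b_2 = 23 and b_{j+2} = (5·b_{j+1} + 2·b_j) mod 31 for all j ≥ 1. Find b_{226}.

b_1 = 1, b_2 = 23, b_3 = 24, b_4 = 11, b_5 = 10, b_6 = 10, b_7 = 8, b_8 = 29, b_9 = 6, b_{10} = 26, b_{11} = 18, b_{12} = 18, b_{13} = 2, b_{14} = 15, b_{15} = 17, b_{16} = 22, b_{17} = 20, b_{18} = 20, b_{19} = 16, b_{20} = 27, b_{21} = 12, b_{22} = 21, b_{23} = 5, b_{24} = 5, b_{25} = 4, b_{26} = 30, b_{27} = 3, b_{28} = 13, b_{29} = 9, b_{30} = 9, b_{31} = 1, b_{32} = 23.
Since (b_{31}, b_{32}) = (b_1, b_2) = (1, 23) (two consecutive terms determine the rest), the sequence is periodic with period 30.
So b_{226} = b_{1 + ((226-1) mod 30)} = b_{16} = 22.

22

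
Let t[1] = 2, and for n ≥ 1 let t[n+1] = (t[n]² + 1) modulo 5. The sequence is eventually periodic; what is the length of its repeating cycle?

Listing terms: t[1] = 2; t[2] = 0; t[3] = 1; t[4] = 2.
The sequence repeats with period 3.

3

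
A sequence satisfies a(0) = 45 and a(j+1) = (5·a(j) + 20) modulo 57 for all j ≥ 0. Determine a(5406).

Listing terms: a(0) = 45, a(1) = 17, a(2) = 48, a(3) = 32, a(4) = 9, a(5) = 8, a(6) = 3, a(7) = 35, a(8) = 24, a(9) = 26, a(10) = 36, a(11) = 29, a(12) = 51, a(13) = 47, a(14) = 27, a(15) = 41, a(16) = 54, a(17) = 5, a(18) = 45.
The sequence repeats with period 18.
So a(5406) = a(0 + ((5406-0) mod 18)) = a(6) = 3.

3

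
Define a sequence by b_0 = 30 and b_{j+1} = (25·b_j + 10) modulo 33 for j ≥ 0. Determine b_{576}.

12

b_0 = 30, b_1 = 1, b_2 = 2, b_3 = 27, b_4 = 25, b_5 = 8, b_6 = 12, b_7 = 13, b_8 = 5, b_9 = 3, b_{10} = 19, b_{11} = 23, b_{12} = 24, b_{13} = 16, b_{14} = 14, b_{15} = 30.
The sequence repeats with period 15.
(576 - 0) mod 15 = 6, so b_{576} = b_6 = 12.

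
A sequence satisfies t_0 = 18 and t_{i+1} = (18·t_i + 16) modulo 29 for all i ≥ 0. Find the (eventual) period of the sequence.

28

Computing terms: t_0 = 18; t_1 = 21; t_2 = 17; t_3 = 3; t_4 = 12; t_5 = 0; t_6 = 16; t_7 = 14; t_8 = 7; t_9 = 26; t_{10} = 20; t_{11} = 28; t_{12} = 27; t_{13} = 9; t_{14} = 4; t_{15} = 1; t_{16} = 5; t_{17} = 19; t_{18} = 10; t_{19} = 22; t_{20} = 6; t_{21} = 8; t_{22} = 15; t_{23} = 25; t_{24} = 2; t_{25} = 23; t_{26} = 24; t_{27} = 13; t_{28} = 18.
Since t_{28} = t_0 = 18, the sequence is periodic with period 28.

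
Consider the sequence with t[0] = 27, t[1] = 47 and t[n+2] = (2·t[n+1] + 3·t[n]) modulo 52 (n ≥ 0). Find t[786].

We have t[0] = 27, t[1] = 47, t[2] = 19, t[3] = 23, t[4] = 51, t[5] = 15, t[6] = 27, t[7] = 47.
Since (t[6], t[7]) = (t[0], t[1]) = (27, 47) (two consecutive terms determine the rest), the sequence is periodic with period 6.
So t[786] = t[0 + ((786-0) mod 6)] = t[0] = 27.

27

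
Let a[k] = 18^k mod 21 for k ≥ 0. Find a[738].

We have a[0] = 1,  a[1] = 18,  a[2] = 9,  a[3] = 15,  a[4] = 18.
Since a[4] = a[1] = 18, the sequence is eventually periodic: after a pre-period of length 1 it cycles with period 3.
For k ≥ 1, a[k] depends only on (k - 1) mod 3. (738 - 1) mod 3 = 2, so a[738] = a[3] = 15.

15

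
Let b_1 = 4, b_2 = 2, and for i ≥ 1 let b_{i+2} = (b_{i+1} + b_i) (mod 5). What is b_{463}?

1

Listing terms: b_1 = 4, b_2 = 2, b_3 = 1, b_4 = 3, b_5 = 4, b_6 = 2.
Since (b_5, b_6) = (b_1, b_2) = (4, 2) (two consecutive terms determine the rest), the sequence is periodic with period 4.
So b_{463} = b_{1 + ((463-1) mod 4)} = b_3 = 1.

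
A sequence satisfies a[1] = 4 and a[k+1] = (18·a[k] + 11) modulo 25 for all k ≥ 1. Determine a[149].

4

Listing terms: a[1] = 4, a[2] = 8, a[3] = 5, a[4] = 1, a[5] = 4.
Since a[5] = a[1] = 4, the sequence is periodic with period 4.
So a[149] = a[1 + ((149-1) mod 4)] = a[1] = 4.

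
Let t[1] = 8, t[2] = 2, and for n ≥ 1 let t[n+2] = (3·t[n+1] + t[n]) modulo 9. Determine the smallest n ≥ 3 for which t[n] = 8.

t[1] = 8, t[2] = 2, t[3] = 5, t[4] = 8, t[5] = 2.
Since (t[4], t[5]) = (t[1], t[2]) = (8, 2) (two consecutive terms determine the rest), the sequence is periodic with period 3.
The value 8 next appears (with n ≥ 3) at t[4].

4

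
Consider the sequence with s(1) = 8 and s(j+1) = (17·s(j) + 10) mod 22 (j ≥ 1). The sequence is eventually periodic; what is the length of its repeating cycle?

10

Listing terms: s(1) = 8, s(2) = 14, s(3) = 6, s(4) = 2, s(5) = 0, s(6) = 10, s(7) = 4, s(8) = 12, s(9) = 16, s(10) = 18, s(11) = 8.
The sequence repeats with period 10.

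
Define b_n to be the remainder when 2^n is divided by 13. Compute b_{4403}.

7

Computing terms: b_0 = 1,  b_1 = 2,  b_2 = 4,  b_3 = 8,  b_4 = 3,  b_5 = 6,  b_6 = 12,  b_7 = 11,  b_8 = 9,  b_9 = 5,  b_{10} = 10,  b_{11} = 7,  b_{12} = 1.
Since b_{12} = b_0 = 1, the sequence is periodic with period 12.
(4403 - 0) mod 12 = 11, so b_{4403} = b_{11} = 7.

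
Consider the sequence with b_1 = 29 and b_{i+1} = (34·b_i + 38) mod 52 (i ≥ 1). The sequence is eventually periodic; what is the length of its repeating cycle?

We have b_1 = 29; b_2 = 36; b_3 = 14; b_4 = 46; b_5 = 42; b_6 = 10; b_7 = 14.
Since b_7 = b_3 = 14, the sequence is eventually periodic: after a pre-period of length 2 it cycles with period 4.

4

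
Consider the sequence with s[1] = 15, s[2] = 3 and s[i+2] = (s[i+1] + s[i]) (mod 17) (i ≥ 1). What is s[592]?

We have s[1] = 15,  s[2] = 3,  s[3] = 1,  s[4] = 4,  s[5] = 5,  s[6] = 9,  s[7] = 14,  s[8] = 6,  s[9] = 3,  s[10] = 9,  s[11] = 12,  s[12] = 4,  s[13] = 16,  s[14] = 3,  s[15] = 2,  s[16] = 5,  s[17] = 7,  s[18] = 12,  s[19] = 2,  s[20] = 14,  s[21] = 16,  s[22] = 13,  s[23] = 12,  s[24] = 8,  s[25] = 3,  s[26] = 11,  s[27] = 14,  s[28] = 8,  s[29] = 5,  s[30] = 13,  s[31] = 1,  s[32] = 14,  s[33] = 15,  s[34] = 12,  s[35] = 10,  s[36] = 5,  s[37] = 15,  s[38] = 3.
The sequence repeats with period 36.
(592 - 1) mod 36 = 15, so s[592] = s[16] = 5.

5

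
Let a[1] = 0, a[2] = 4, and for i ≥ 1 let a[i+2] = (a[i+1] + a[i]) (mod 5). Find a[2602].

Computing terms: a[1] = 0,  a[2] = 4,  a[3] = 4,  a[4] = 3,  a[5] = 2,  a[6] = 0,  a[7] = 2,  a[8] = 2,  a[9] = 4,  a[10] = 1,  a[11] = 0,  a[12] = 1,  a[13] = 1,  a[14] = 2,  a[15] = 3,  a[16] = 0,  a[17] = 3,  a[18] = 3,  a[19] = 1,  a[20] = 4,  a[21] = 0,  a[22] = 4.
The sequence repeats with period 20.
(2602 - 1) mod 20 = 1, so a[2602] = a[2] = 4.

4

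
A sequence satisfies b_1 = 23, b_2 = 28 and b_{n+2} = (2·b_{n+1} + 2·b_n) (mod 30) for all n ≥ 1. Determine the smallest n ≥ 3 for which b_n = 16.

We have b_1 = 23,  b_2 = 28,  b_3 = 12,  b_4 = 20,  b_5 = 4,  b_6 = 18,  b_7 = 14,  b_8 = 4,  b_9 = 6,  b_{10} = 20,  b_{11} = 22,  b_{12} = 24,  b_{13} = 2,  b_{14} = 22,  b_{15} = 18,  b_{16} = 20,  b_{17} = 16,  b_{18} = 12,  b_{19} = 26,  b_{20} = 16,  b_{21} = 24,  b_{22} = 20,  b_{23} = 28,  b_{24} = 6,  b_{25} = 8,  b_{26} = 28,  b_{27} = 12.
Since (b_{26}, b_{27}) = (b_2, b_3) = (28, 12) (two consecutive terms determine the rest), the sequence is eventually periodic: after a pre-period of length 1 it cycles with period 24.
The value 16 first appears (with n ≥ 3) at b_{17}.

17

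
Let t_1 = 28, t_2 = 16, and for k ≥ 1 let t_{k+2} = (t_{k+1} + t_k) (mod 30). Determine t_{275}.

26

t_1 = 28; t_2 = 16; t_3 = 14; t_4 = 0; t_5 = 14; t_6 = 14; t_7 = 28; t_8 = 12; t_9 = 10; t_{10} = 22; t_{11} = 2; t_{12} = 24; t_{13} = 26; t_{14} = 20; t_{15} = 16; t_{16} = 6; t_{17} = 22; t_{18} = 28; t_{19} = 20; t_{20} = 18; t_{21} = 8; t_{22} = 26; t_{23} = 4; t_{24} = 0; t_{25} = 4; t_{26} = 4; t_{27} = 8; t_{28} = 12; t_{29} = 20; t_{30} = 2; t_{31} = 22; t_{32} = 24; t_{33} = 16; t_{34} = 10; t_{35} = 26; t_{36} = 6; t_{37} = 2; t_{38} = 8; t_{39} = 10; t_{40} = 18; t_{41} = 28; t_{42} = 16.
Since (t_{41}, t_{42}) = (t_1, t_2) = (28, 16) (two consecutive terms determine the rest), the sequence is periodic with period 40.
So t_{275} = t_{1 + ((275-1) mod 40)} = t_{35} = 26.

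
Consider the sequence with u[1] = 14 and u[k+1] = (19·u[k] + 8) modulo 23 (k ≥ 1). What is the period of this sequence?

22

We have u[1] = 14, u[2] = 21, u[3] = 16, u[4] = 13, u[5] = 2, u[6] = 0, u[7] = 8, u[8] = 22, u[9] = 12, u[10] = 6, u[11] = 7, u[12] = 3, u[13] = 19, u[14] = 1, u[15] = 4, u[16] = 15, u[17] = 17, u[18] = 9, u[19] = 18, u[20] = 5, u[21] = 11, u[22] = 10, u[23] = 14.
Since u[23] = u[1] = 14, the sequence is periodic with period 22.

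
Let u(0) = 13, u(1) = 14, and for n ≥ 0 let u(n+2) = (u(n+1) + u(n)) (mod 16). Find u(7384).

Listing terms: u(0) = 13,  u(1) = 14,  u(2) = 11,  u(3) = 9,  u(4) = 4,  u(5) = 13,  u(6) = 1,  u(7) = 14,  u(8) = 15,  u(9) = 13,  u(10) = 12,  u(11) = 9,  u(12) = 5,  u(13) = 14,  u(14) = 3,  u(15) = 1,  u(16) = 4,  u(17) = 5,  u(18) = 9,  u(19) = 14,  u(20) = 7,  u(21) = 5,  u(22) = 12,  u(23) = 1,  u(24) = 13,  u(25) = 14.
Since (u(24), u(25)) = (u(0), u(1)) = (13, 14) (two consecutive terms determine the rest), the sequence is periodic with period 24.
(7384 - 0) mod 24 = 16, so u(7384) = u(16) = 4.

4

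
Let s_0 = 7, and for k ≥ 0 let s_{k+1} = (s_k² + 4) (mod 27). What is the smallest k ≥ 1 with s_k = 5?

2

s_0 = 7, s_1 = 26, s_2 = 5, s_3 = 2, s_4 = 8, s_5 = 14, s_6 = 11, s_7 = 17, s_8 = 23, s_9 = 20, s_{10} = 26.
Since s_{10} = s_1 = 26, the sequence is eventually periodic: after a pre-period of length 1 it cycles with period 9.
The value 5 first appears (with k ≥ 1) at s_2.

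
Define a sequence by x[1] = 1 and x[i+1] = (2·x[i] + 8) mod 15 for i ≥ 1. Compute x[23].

13

x[1] = 1,  x[2] = 10,  x[3] = 13,  x[4] = 4,  x[5] = 1.
Since x[5] = x[1] = 1, the sequence is periodic with period 4.
So x[23] = x[1 + ((23-1) mod 4)] = x[3] = 13.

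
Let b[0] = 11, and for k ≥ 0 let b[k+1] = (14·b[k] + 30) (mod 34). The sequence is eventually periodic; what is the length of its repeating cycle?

16

Listing terms: b[0] = 11,  b[1] = 14,  b[2] = 22,  b[3] = 32,  b[4] = 2,  b[5] = 24,  b[6] = 26,  b[7] = 20,  b[8] = 4,  b[9] = 18,  b[10] = 10,  b[11] = 0,  b[12] = 30,  b[13] = 8,  b[14] = 6,  b[15] = 12,  b[16] = 28,  b[17] = 14.
Since b[17] = b[1] = 14, the sequence is eventually periodic: after a pre-period of length 1 it cycles with period 16.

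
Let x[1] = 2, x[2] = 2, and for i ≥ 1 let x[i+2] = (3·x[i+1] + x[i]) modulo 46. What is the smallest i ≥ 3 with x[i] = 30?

10

x[1] = 2; x[2] = 2; x[3] = 8; x[4] = 26; x[5] = 40; x[6] = 8; x[7] = 18; x[8] = 16; x[9] = 20; x[10] = 30; x[11] = 18; x[12] = 38; x[13] = 40; x[14] = 20; x[15] = 8; x[16] = 44; x[17] = 2; x[18] = 4; x[19] = 14; x[20] = 0; x[21] = 14; x[22] = 42; x[23] = 2; x[24] = 2.
The sequence repeats with period 22.
The value 30 first appears (with i ≥ 3) at x[10].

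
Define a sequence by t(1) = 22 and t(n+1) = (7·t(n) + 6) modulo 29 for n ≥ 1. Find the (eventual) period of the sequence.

7

Listing terms: t(1) = 22,  t(2) = 15,  t(3) = 24,  t(4) = 0,  t(5) = 6,  t(6) = 19,  t(7) = 23,  t(8) = 22.
The sequence repeats with period 7.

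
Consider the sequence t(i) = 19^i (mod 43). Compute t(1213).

We have t(0) = 1; t(1) = 19; t(2) = 17; t(3) = 22; t(4) = 31; t(5) = 30; t(6) = 11; t(7) = 37; t(8) = 15; t(9) = 27; t(10) = 40; t(11) = 29; t(12) = 35; t(13) = 20; t(14) = 36; t(15) = 39; t(16) = 10; t(17) = 18; t(18) = 41; t(19) = 5; t(20) = 9; t(21) = 42; t(22) = 24; t(23) = 26; t(24) = 21; t(25) = 12; t(26) = 13; t(27) = 32; t(28) = 6; t(29) = 28; t(30) = 16; t(31) = 3; t(32) = 14; t(33) = 8; t(34) = 23; t(35) = 7; t(36) = 4; t(37) = 33; t(38) = 25; t(39) = 2; t(40) = 38; t(41) = 34; t(42) = 1.
The sequence repeats with period 42.
(1213 - 0) mod 42 = 37, so t(1213) = t(37) = 33.

33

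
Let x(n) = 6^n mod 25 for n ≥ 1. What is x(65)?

1

We have x(1) = 6, x(2) = 11, x(3) = 16, x(4) = 21, x(5) = 1, x(6) = 6.
The sequence repeats with period 5.
So x(65) = x(1 + ((65-1) mod 5)) = x(5) = 1.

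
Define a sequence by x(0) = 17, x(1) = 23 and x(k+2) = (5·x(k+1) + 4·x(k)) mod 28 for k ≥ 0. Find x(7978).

3

x(0) = 17,  x(1) = 23,  x(2) = 15,  x(3) = 27,  x(4) = 27,  x(5) = 19,  x(6) = 7,  x(7) = 27,  x(8) = 23,  x(9) = 27,  x(10) = 3,  x(11) = 11,  x(12) = 11,  x(13) = 15,  x(14) = 7,  x(15) = 11,  x(16) = 27,  x(17) = 11,  x(18) = 23,  x(19) = 19,  x(20) = 19,  x(21) = 3,  x(22) = 7,  x(23) = 19,  x(24) = 11,  x(25) = 19,  x(26) = 27,  x(27) = 15,  x(28) = 15,  x(29) = 23,  x(30) = 7,  x(31) = 15,  x(32) = 19,  x(33) = 15,  x(34) = 11,  x(35) = 3,  x(36) = 3,  x(37) = 27,  x(38) = 7,  x(39) = 3,  x(40) = 15,  x(41) = 3,  x(42) = 19,  x(43) = 23,  x(44) = 23,  x(45) = 11,  x(46) = 7,  x(47) = 23,  x(48) = 3,  x(49) = 23,  x(50) = 15.
Since (x(49), x(50)) = (x(1), x(2)) = (23, 15) (two consecutive terms determine the rest), the sequence is eventually periodic: after a pre-period of length 1 it cycles with period 48.
For k ≥ 1, x(k) depends only on (k - 1) mod 48. (7978 - 1) mod 48 = 9, so x(7978) = x(10) = 3.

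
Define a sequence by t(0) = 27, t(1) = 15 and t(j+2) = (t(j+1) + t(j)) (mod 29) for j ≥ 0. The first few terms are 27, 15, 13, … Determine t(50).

We have t(0) = 27,  t(1) = 15,  t(2) = 13,  t(3) = 28,  t(4) = 12,  t(5) = 11,  t(6) = 23,  t(7) = 5,  t(8) = 28,  t(9) = 4,  t(10) = 3,  t(11) = 7,  t(12) = 10,  t(13) = 17,  t(14) = 27,  t(15) = 15.
Since (t(14), t(15)) = (t(0), t(1)) = (27, 15) (two consecutive terms determine the rest), the sequence is periodic with period 14.
So t(50) = t(0 + ((50-0) mod 14)) = t(8) = 28.

28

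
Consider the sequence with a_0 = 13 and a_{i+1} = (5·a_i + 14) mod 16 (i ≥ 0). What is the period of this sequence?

8

Listing terms: a_0 = 13; a_1 = 15; a_2 = 9; a_3 = 11; a_4 = 5; a_5 = 7; a_6 = 1; a_7 = 3; a_8 = 13.
The sequence repeats with period 8.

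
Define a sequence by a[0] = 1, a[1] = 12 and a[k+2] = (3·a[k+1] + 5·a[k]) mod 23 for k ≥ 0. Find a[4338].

18

We have a[0] = 1; a[1] = 12; a[2] = 18; a[3] = 22; a[4] = 18; a[5] = 3; a[6] = 7; a[7] = 13; a[8] = 5; a[9] = 11; a[10] = 12; a[11] = 22; a[12] = 11; a[13] = 5; a[14] = 1; a[15] = 5; a[16] = 20; a[17] = 16; a[18] = 10; a[19] = 18; a[20] = 12; a[21] = 11; a[22] = 1; a[23] = 12.
The sequence repeats with period 22.
(4338 - 0) mod 22 = 4, so a[4338] = a[4] = 18.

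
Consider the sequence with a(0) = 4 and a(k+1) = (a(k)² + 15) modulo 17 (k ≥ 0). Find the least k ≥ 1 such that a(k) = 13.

We have a(0) = 4, a(1) = 14, a(2) = 7, a(3) = 13, a(4) = 14.
Since a(4) = a(1) = 14, the sequence is eventually periodic: after a pre-period of length 1 it cycles with period 3.
The value 13 first appears (with k ≥ 1) at a(3).

3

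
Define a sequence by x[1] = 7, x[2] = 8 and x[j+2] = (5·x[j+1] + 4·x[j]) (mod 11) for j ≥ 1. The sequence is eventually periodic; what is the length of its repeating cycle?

40

We have x[1] = 7, x[2] = 8, x[3] = 2, x[4] = 9, x[5] = 9, x[6] = 4, x[7] = 1, x[8] = 10, x[9] = 10, x[10] = 2, x[11] = 6, x[12] = 5, x[13] = 5, x[14] = 1, x[15] = 3, x[16] = 8, x[17] = 8, x[18] = 6, x[19] = 7, x[20] = 4, x[21] = 4, x[22] = 3, x[23] = 9, x[24] = 2, x[25] = 2, x[26] = 7, x[27] = 10, x[28] = 1, x[29] = 1, x[30] = 9, x[31] = 5, x[32] = 6, x[33] = 6, x[34] = 10, x[35] = 8, x[36] = 3, x[37] = 3, x[38] = 5, x[39] = 4, x[40] = 7, x[41] = 7, x[42] = 8.
Since (x[41], x[42]) = (x[1], x[2]) = (7, 8) (two consecutive terms determine the rest), the sequence is periodic with period 40.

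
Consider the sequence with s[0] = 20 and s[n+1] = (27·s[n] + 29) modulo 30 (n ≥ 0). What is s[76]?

s[0] = 20; s[1] = 29; s[2] = 2; s[3] = 23; s[4] = 20.
The sequence repeats with period 4.
(76 - 0) mod 4 = 0, so s[76] = s[0] = 20.

20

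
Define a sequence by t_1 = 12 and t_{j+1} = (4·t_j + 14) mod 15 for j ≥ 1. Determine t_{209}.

Computing terms: t_1 = 12, t_2 = 2, t_3 = 7, t_4 = 12.
Since t_4 = t_1 = 12, the sequence is periodic with period 3.
(209 - 1) mod 3 = 1, so t_{209} = t_2 = 2.

2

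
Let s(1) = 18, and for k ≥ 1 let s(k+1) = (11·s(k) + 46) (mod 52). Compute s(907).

30

Listing terms: s(1) = 18; s(2) = 36; s(3) = 26; s(4) = 20; s(5) = 6; s(6) = 8; s(7) = 30; s(8) = 12; s(9) = 22; s(10) = 28; s(11) = 42; s(12) = 40; s(13) = 18.
Since s(13) = s(1) = 18, the sequence is periodic with period 12.
So s(907) = s(1 + ((907-1) mod 12)) = s(7) = 30.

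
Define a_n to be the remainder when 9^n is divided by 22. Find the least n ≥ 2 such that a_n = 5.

Listing terms: a_1 = 9, a_2 = 15, a_3 = 3, a_4 = 5, a_5 = 1, a_6 = 9.
The sequence repeats with period 5.
The value 5 first appears (with n ≥ 2) at a_4.

4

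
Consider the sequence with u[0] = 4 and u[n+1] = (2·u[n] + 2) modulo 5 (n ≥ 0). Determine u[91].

Listing terms: u[0] = 4, u[1] = 0, u[2] = 2, u[3] = 1, u[4] = 4.
The sequence repeats with period 4.
(91 - 0) mod 4 = 3, so u[91] = u[3] = 1.

1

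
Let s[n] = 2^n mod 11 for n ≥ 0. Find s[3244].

5

Listing terms: s[0] = 1, s[1] = 2, s[2] = 4, s[3] = 8, s[4] = 5, s[5] = 10, s[6] = 9, s[7] = 7, s[8] = 3, s[9] = 6, s[10] = 1.
Since s[10] = s[0] = 1, the sequence is periodic with period 10.
So s[3244] = s[0 + ((3244-0) mod 10)] = s[4] = 5.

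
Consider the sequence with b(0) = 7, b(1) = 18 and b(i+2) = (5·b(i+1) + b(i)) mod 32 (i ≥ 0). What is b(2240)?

21

Listing terms: b(0) = 7,  b(1) = 18,  b(2) = 1,  b(3) = 23,  b(4) = 20,  b(5) = 27,  b(6) = 27,  b(7) = 2,  b(8) = 5,  b(9) = 27,  b(10) = 12,  b(11) = 23,  b(12) = 31,  b(13) = 18,  b(14) = 25,  b(15) = 15,  b(16) = 4,  b(17) = 3,  b(18) = 19,  b(19) = 2,  b(20) = 29,  b(21) = 19,  b(22) = 28,  b(23) = 31,  b(24) = 23,  b(25) = 18,  b(26) = 17,  b(27) = 7,  b(28) = 20,  b(29) = 11,  b(30) = 11,  b(31) = 2,  b(32) = 21,  b(33) = 11,  b(34) = 12,  b(35) = 7,  b(36) = 15,  b(37) = 18,  b(38) = 9,  b(39) = 31,  b(40) = 4,  b(41) = 19,  b(42) = 3,  b(43) = 2,  b(44) = 13,  b(45) = 3,  b(46) = 28,  b(47) = 15,  b(48) = 7,  b(49) = 18.
Since (b(48), b(49)) = (b(0), b(1)) = (7, 18) (two consecutive terms determine the rest), the sequence is periodic with period 48.
So b(2240) = b(0 + ((2240-0) mod 48)) = b(32) = 21.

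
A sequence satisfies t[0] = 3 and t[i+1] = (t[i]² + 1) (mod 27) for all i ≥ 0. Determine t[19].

17

t[0] = 3,  t[1] = 10,  t[2] = 20,  t[3] = 23,  t[4] = 17,  t[5] = 20.
Since t[5] = t[2] = 20, the sequence is eventually periodic: after a pre-period of length 2 it cycles with period 3.
For i ≥ 2, t[i] depends only on (i - 2) mod 3. (19 - 2) mod 3 = 2, so t[19] = t[4] = 17.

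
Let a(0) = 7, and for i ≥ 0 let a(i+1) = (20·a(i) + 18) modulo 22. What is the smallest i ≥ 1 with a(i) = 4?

1

Listing terms: a(0) = 7,  a(1) = 4,  a(2) = 10,  a(3) = 20,  a(4) = 0,  a(5) = 18,  a(6) = 4.
Since a(6) = a(1) = 4, the sequence is eventually periodic: after a pre-period of length 1 it cycles with period 5.
The value 4 first appears (with i ≥ 1) at a(1).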